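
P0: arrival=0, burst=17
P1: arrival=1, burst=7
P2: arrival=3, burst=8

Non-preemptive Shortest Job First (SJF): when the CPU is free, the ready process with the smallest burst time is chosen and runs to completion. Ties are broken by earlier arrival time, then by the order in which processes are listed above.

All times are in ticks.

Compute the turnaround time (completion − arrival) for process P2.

Gantt: | P0 0-17 | P1 17-24 | P2 24-32 |
Completion: P0=17  P1=24  P2=32
Turnaround(P2) = completion − arrival = 32 − 3 = 29

29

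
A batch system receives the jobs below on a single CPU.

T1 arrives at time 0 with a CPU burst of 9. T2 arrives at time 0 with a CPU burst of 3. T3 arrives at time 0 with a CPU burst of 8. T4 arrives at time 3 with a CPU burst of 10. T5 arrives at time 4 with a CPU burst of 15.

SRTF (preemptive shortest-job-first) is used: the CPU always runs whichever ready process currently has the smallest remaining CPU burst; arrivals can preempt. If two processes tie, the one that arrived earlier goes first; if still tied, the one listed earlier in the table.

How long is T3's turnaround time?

Schedule: | T2 0-3 | T3 3-11 | T1 11-20 | T4 20-30 | T5 30-45 |
Completion: T1=20  T2=3  T3=11  T4=30  T5=45
Turnaround (C−A): T1=20  T2=3  T3=11  T4=27  T5=41
Turnaround(T3) = completion − arrival = 11 − 0 = 11

11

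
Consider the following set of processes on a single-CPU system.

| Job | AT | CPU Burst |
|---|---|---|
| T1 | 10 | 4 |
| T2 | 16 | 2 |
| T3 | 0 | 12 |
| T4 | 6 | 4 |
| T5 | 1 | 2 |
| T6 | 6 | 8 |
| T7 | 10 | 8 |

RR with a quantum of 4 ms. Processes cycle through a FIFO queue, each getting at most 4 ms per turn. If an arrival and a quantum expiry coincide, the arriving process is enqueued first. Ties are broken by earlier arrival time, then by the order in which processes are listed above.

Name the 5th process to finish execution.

T2

Timeline: | T3 0-4 | T5 4-6 | T3 6-10 | T4 10-14 | T6 14-18 | T1 18-22 | T7 22-26 | T3 26-30 | T2 30-32 | T6 32-36 | T7 36-40 |
Completion: T1=22  T2=32  T3=30  T4=14  T5=6  T6=36  T7=40
Finish order: T5 → T4 → T1 → T3 → T2 → T6 → T7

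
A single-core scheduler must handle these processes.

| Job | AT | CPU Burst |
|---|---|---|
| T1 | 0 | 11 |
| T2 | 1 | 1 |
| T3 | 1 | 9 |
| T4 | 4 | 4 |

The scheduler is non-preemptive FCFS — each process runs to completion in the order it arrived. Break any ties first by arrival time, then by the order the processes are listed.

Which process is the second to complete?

T2

Timeline: | T1 0-11 | T2 11-12 | T3 12-21 | T4 21-25 |
Completion: T1=11  T2=12  T3=21  T4=25
Turnaround (C−A): T1=11  T2=11  T3=20  T4=21
Finish order: T1 → T2 → T3 → T4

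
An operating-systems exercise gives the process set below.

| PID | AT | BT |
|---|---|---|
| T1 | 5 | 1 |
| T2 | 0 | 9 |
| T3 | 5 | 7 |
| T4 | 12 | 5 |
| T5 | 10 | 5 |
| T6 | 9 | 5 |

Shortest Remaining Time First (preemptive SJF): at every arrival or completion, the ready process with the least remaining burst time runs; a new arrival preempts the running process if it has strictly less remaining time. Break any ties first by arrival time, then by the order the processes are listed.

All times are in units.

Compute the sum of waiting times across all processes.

Gantt: | T2 0-5 | T1 5-6 | T2 6-10 | T6 10-15 | T5 15-20 | T4 20-25 | T3 25-32 |
Completion: T1=6  T2=10  T3=32  T4=25  T5=20  T6=15
Turnaround (C−A): T1=1  T2=10  T3=27  T4=13  T5=10  T6=6
Waiting = turnaround − burst: T1=0, T2=1, T3=20, T4=8, T5=5, T6=1
Total waiting = 0 + 1 + 20 + 8 + 5 + 1 = 35

35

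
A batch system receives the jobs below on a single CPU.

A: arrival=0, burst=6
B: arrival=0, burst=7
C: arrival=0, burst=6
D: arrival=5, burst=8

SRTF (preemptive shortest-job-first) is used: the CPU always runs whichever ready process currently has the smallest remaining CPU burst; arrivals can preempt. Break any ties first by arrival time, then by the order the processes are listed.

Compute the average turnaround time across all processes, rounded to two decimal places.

14.75

Schedule: | A 0-6 | C 6-12 | B 12-19 | D 19-27 |
Completion: A=6  B=19  C=12  D=27
Turnaround (C−A): A=6  B=19  C=12  D=22
Turnaround times: A=6, B=19, C=12, D=22
Average turnaround = (6+19+12+22) / 4 = 59/4 = 14.75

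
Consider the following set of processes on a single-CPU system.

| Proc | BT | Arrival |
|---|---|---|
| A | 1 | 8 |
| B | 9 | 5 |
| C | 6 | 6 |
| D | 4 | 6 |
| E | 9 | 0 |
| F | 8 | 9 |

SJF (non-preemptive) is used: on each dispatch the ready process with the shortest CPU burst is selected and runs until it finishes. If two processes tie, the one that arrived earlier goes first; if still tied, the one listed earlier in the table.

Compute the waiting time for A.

1

Schedule: | E 0-9 | A 9-10 | D 10-14 | C 14-20 | F 20-28 | B 28-37 |
Completion: A=10  B=37  C=20  D=14  E=9  F=28
Waiting(A) = turnaround − burst = 2 − 1 = 1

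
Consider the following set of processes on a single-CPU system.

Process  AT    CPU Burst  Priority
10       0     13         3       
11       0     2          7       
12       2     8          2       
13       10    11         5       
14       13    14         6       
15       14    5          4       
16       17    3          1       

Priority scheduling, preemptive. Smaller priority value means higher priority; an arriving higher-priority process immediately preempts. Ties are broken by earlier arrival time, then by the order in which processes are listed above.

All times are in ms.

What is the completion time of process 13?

40

Schedule: | 10 0-2 | 12 2-10 | 10 10-17 | 16 17-20 | 10 20-24 | 15 24-29 | 13 29-40 | 14 40-54 | 11 54-56 |
Completion: 10=24  11=56  12=10  13=40  14=54  15=29  16=20
Turnaround (C−A): 10=24  11=56  12=8  13=30  14=41  15=15  16=3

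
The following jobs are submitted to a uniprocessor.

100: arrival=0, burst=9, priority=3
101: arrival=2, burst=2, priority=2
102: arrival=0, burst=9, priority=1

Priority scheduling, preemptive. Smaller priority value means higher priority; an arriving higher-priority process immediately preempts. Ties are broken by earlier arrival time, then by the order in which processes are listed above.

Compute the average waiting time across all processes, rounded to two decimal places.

6.00

Timeline: | 102 0-9 | 101 9-11 | 100 11-20 |
Completion: 100=20  101=11  102=9
Turnaround (C−A): 100=20  101=9  102=9
Waiting times: 100=11, 101=7, 102=0
Average waiting = (11+7+0) / 3 = 18/3 = 6.00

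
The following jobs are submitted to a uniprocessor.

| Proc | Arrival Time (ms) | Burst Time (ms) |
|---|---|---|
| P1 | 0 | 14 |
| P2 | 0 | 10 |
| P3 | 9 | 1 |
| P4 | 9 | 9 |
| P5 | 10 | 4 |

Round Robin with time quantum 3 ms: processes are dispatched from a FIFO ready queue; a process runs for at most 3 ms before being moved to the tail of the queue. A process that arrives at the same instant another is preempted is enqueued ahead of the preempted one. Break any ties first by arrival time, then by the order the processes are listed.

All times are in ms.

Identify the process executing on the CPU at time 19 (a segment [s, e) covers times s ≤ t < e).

P5

Schedule: | P1 0-3 | P2 3-6 | P1 6-9 | P2 9-12 | P3 12-13 | P4 13-16 | P1 16-19 | P5 19-22 | P2 22-25 | P4 25-28 | P1 28-31 | P5 31-32 | P2 32-33 | P4 33-36 | P1 36-38 |
Completion: P1=38  P2=33  P3=13  P4=36  P5=32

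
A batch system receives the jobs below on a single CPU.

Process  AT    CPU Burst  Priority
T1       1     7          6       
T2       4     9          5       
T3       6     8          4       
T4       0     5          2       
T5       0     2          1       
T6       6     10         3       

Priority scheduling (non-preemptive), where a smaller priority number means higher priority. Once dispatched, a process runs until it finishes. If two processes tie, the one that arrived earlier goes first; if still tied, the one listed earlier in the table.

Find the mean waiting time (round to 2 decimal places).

11.33

Timeline: | T5 0-2 | T4 2-7 | T6 7-17 | T3 17-25 | T2 25-34 | T1 34-41 |
Completion: T1=41  T2=34  T3=25  T4=7  T5=2  T6=17
Waiting times: T1=33, T2=21, T3=11, T4=2, T5=0, T6=1
Average waiting = (33+21+11+2+0+1) / 6 = 68/6 = 11.33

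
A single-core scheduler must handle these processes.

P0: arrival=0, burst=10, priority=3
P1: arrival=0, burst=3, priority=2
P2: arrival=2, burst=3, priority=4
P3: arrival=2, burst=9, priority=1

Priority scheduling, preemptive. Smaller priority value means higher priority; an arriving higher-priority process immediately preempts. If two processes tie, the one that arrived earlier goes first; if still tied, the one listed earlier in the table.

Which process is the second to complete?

Timeline: | P1 0-2 | P3 2-11 | P1 11-12 | P0 12-22 | P2 22-25 |
Completion: P0=22  P1=12  P2=25  P3=11
Finish order: P3 → P1 → P0 → P2

P1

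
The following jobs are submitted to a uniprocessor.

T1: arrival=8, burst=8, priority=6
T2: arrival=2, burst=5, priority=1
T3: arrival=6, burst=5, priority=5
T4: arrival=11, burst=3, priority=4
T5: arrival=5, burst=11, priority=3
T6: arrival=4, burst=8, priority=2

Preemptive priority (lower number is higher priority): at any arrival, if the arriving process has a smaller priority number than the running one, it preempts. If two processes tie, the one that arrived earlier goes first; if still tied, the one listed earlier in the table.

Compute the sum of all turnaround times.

117

Gantt: | idle 0-2 | T2 2-7 | T6 7-15 | T5 15-26 | T4 26-29 | T3 29-34 | T1 34-42 |
Completion: T1=42  T2=7  T3=34  T4=29  T5=26  T6=15
Turnaround (C−A): T1=34  T2=5  T3=28  T4=18  T5=21  T6=11
Turnaround = completion − arrival: T1=34, T2=5, T3=28, T4=18, T5=21, T6=11
Total turnaround = 34 + 5 + 28 + 18 + 21 + 11 = 117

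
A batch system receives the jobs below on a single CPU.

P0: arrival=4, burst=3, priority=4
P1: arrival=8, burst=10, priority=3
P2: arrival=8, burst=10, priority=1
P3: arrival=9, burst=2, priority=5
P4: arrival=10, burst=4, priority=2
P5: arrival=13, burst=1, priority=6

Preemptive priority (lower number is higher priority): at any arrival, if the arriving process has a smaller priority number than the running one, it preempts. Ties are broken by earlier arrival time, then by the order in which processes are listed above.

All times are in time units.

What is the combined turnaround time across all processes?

96

Timeline: | idle 0-4 | P0 4-7 | idle 7-8 | P2 8-18 | P4 18-22 | P1 22-32 | P3 32-34 | P5 34-35 |
Completion: P0=7  P1=32  P2=18  P3=34  P4=22  P5=35
Turnaround = completion − arrival: P0=3, P1=24, P2=10, P3=25, P4=12, P5=22
Total turnaround = 3 + 24 + 10 + 25 + 12 + 22 = 96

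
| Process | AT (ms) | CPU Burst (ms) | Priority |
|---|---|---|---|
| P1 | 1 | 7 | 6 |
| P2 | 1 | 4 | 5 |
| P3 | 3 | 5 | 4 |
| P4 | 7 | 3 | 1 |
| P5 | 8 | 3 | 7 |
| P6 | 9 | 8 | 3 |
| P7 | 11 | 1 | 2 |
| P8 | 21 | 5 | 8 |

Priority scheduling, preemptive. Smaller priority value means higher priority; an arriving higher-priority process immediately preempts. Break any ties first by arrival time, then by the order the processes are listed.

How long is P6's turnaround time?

10

Timeline: | idle 0-1 | P2 1-3 | P3 3-7 | P4 7-10 | P6 10-11 | P7 11-12 | P6 12-19 | P3 19-20 | P2 20-22 | P1 22-29 | P5 29-32 | P8 32-37 |
Completion: P1=29  P2=22  P3=20  P4=10  P5=32  P6=19  P7=12  P8=37
Turnaround (C−A): P1=28  P2=21  P3=17  P4=3  P5=24  P6=10  P7=1  P8=16
Turnaround(P6) = completion − arrival = 19 − 9 = 10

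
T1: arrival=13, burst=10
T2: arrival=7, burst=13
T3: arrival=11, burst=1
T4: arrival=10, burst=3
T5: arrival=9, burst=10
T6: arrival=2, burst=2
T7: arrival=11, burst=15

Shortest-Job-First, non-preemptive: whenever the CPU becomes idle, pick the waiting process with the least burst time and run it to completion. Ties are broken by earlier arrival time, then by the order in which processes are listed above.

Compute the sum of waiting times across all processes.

89

Schedule: | idle 0-2 | T6 2-4 | idle 4-7 | T2 7-20 | T3 20-21 | T4 21-24 | T5 24-34 | T1 34-44 | T7 44-59 |
Completion: T1=44  T2=20  T3=21  T4=24  T5=34  T6=4  T7=59
Turnaround (C−A): T1=31  T2=13  T3=10  T4=14  T5=25  T6=2  T7=48
Waiting = turnaround − burst: T1=21, T2=0, T3=9, T4=11, T5=15, T6=0, T7=33
Total waiting = 21 + 0 + 9 + 11 + 15 + 0 + 33 = 89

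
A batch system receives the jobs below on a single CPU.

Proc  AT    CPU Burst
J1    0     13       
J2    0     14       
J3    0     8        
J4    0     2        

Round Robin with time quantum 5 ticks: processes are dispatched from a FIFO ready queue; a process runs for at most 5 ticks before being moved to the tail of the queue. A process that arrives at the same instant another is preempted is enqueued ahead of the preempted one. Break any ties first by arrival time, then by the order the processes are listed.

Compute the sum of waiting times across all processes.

80

Gantt: | J1 0-5 | J2 5-10 | J3 10-15 | J4 15-17 | J1 17-22 | J2 22-27 | J3 27-30 | J1 30-33 | J2 33-37 |
Completion: J1=33  J2=37  J3=30  J4=17
Turnaround (C−A): J1=33  J2=37  J3=30  J4=17
Waiting = turnaround − burst: J1=20, J2=23, J3=22, J4=15
Total waiting = 20 + 23 + 22 + 15 = 80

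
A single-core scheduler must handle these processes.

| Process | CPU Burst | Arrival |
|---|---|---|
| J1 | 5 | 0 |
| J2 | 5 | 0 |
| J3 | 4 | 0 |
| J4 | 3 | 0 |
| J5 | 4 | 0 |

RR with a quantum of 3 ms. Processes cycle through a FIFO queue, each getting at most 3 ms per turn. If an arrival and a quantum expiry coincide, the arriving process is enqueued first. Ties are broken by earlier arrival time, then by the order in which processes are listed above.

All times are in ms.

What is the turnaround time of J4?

12

Schedule: | J1 0-3 | J2 3-6 | J3 6-9 | J4 9-12 | J5 12-15 | J1 15-17 | J2 17-19 | J3 19-20 | J5 20-21 |
Completion: J1=17  J2=19  J3=20  J4=12  J5=21
Turnaround (C−A): J1=17  J2=19  J3=20  J4=12  J5=21
Turnaround(J4) = completion − arrival = 12 − 0 = 12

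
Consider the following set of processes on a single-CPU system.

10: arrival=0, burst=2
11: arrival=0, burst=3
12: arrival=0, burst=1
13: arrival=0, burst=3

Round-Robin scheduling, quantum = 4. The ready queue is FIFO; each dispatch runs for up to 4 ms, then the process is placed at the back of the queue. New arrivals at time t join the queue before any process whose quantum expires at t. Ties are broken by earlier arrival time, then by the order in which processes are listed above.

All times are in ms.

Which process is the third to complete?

Schedule: | 10 0-2 | 11 2-5 | 12 5-6 | 13 6-9 |
Completion: 10=2  11=5  12=6  13=9
Turnaround (C−A): 10=2  11=5  12=6  13=9
Finish order: 10 → 11 → 12 → 13

12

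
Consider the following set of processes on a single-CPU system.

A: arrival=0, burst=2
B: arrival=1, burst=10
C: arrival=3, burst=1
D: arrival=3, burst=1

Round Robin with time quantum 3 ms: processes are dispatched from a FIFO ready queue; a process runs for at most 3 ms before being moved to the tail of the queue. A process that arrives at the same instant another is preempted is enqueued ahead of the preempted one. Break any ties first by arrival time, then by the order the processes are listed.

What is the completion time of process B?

14

Timeline: | A 0-2 | B 2-5 | C 5-6 | D 6-7 | B 7-14 |
Completion: A=2  B=14  C=6  D=7
Turnaround (C−A): A=2  B=13  C=3  D=4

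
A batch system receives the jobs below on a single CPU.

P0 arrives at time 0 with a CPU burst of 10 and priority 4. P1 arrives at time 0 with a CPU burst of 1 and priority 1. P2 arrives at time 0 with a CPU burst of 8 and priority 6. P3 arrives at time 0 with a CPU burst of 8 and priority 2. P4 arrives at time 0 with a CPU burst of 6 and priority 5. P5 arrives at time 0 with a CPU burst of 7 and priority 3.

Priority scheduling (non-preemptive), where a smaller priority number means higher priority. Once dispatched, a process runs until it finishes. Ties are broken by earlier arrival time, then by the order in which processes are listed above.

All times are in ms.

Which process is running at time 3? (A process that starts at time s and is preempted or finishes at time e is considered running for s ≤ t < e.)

P3

Timeline: | P1 0-1 | P3 1-9 | P5 9-16 | P0 16-26 | P4 26-32 | P2 32-40 |
Completion: P0=26  P1=1  P2=40  P3=9  P4=32  P5=16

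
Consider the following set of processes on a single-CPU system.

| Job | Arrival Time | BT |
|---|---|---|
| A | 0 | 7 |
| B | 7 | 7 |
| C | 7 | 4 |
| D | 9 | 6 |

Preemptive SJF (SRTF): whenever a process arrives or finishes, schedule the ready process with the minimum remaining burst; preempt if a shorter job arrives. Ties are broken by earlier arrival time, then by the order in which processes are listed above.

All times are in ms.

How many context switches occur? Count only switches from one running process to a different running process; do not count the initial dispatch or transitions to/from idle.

3

Timeline: | A 0-7 | C 7-11 | D 11-17 | B 17-24 |
Completion: A=7  B=24  C=11  D=17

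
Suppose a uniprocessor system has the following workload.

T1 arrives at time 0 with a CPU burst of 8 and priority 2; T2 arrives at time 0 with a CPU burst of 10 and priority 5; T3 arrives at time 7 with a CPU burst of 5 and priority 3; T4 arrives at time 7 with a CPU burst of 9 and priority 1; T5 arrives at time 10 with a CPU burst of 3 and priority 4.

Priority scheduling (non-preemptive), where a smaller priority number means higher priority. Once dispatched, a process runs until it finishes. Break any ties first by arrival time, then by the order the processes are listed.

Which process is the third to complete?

Timeline: | T1 0-8 | T4 8-17 | T3 17-22 | T5 22-25 | T2 25-35 |
Completion: T1=8  T2=35  T3=22  T4=17  T5=25
Turnaround (C−A): T1=8  T2=35  T3=15  T4=10  T5=15
Finish order: T1 → T4 → T3 → T5 → T2

T3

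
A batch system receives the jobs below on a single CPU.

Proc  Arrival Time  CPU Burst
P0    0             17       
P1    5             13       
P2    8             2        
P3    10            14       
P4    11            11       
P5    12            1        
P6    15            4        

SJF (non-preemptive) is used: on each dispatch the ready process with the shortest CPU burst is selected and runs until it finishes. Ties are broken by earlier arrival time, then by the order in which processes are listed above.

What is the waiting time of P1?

Gantt: | P0 0-17 | P5 17-18 | P2 18-20 | P6 20-24 | P4 24-35 | P1 35-48 | P3 48-62 |
Completion: P0=17  P1=48  P2=20  P3=62  P4=35  P5=18  P6=24
Turnaround (C−A): P0=17  P1=43  P2=12  P3=52  P4=24  P5=6  P6=9
Waiting(P1) = turnaround − burst = 43 − 13 = 30

30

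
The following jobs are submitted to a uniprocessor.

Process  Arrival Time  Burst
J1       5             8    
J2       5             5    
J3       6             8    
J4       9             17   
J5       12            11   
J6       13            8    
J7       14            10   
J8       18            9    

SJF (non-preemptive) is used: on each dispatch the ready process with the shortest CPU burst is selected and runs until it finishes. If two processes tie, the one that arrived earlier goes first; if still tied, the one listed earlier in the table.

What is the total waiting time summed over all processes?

Schedule: | idle 0-5 | J2 5-10 | J1 10-18 | J3 18-26 | J6 26-34 | J8 34-43 | J7 43-53 | J5 53-64 | J4 64-81 |
Completion: J1=18  J2=10  J3=26  J4=81  J5=64  J6=34  J7=53  J8=43
Waiting = turnaround − burst: J1=5, J2=0, J3=12, J4=55, J5=41, J6=13, J7=29, J8=16
Total waiting = 5 + 0 + 12 + 55 + 41 + 13 + 29 + 16 = 171

171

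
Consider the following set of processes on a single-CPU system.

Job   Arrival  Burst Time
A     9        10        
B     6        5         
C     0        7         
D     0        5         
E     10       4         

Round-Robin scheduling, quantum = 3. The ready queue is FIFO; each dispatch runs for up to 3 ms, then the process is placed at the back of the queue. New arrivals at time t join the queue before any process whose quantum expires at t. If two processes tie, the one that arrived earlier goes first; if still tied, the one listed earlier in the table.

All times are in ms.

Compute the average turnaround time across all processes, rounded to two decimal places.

Gantt: | C 0-3 | D 3-6 | C 6-9 | B 9-12 | D 12-14 | A 14-17 | C 17-18 | E 18-21 | B 21-23 | A 23-26 | E 26-27 | A 27-31 |
Completion: A=31  B=23  C=18  D=14  E=27
Turnaround (C−A): A=22  B=17  C=18  D=14  E=17
Turnaround times: A=22, B=17, C=18, D=14, E=17
Average turnaround = (22+17+18+14+17) / 5 = 88/5 = 17.60

17.60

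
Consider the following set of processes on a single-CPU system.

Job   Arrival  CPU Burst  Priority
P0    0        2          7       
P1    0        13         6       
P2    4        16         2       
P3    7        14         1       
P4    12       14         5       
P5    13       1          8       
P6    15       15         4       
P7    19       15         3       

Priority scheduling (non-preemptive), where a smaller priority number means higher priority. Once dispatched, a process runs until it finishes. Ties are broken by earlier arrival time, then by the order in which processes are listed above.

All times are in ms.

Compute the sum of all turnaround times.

410

Timeline: | P1 0-13 | P3 13-27 | P2 27-43 | P7 43-58 | P6 58-73 | P4 73-87 | P0 87-89 | P5 89-90 |
Completion: P0=89  P1=13  P2=43  P3=27  P4=87  P5=90  P6=73  P7=58
Turnaround (C−A): P0=89  P1=13  P2=39  P3=20  P4=75  P5=77  P6=58  P7=39
Turnaround = completion − arrival: P0=89, P1=13, P2=39, P3=20, P4=75, P5=77, P6=58, P7=39
Total turnaround = 89 + 13 + 39 + 20 + 75 + 77 + 58 + 39 = 410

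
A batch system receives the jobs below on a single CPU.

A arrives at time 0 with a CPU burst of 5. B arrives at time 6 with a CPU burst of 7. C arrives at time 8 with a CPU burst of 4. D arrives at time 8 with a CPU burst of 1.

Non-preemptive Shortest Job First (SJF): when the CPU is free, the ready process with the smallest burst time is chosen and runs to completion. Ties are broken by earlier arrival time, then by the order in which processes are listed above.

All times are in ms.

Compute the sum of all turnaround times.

28

Schedule: | A 0-5 | idle 5-6 | B 6-13 | D 13-14 | C 14-18 |
Completion: A=5  B=13  C=18  D=14
Turnaround (C−A): A=5  B=7  C=10  D=6
Turnaround = completion − arrival: A=5, B=7, C=10, D=6
Total turnaround = 5 + 7 + 10 + 6 = 28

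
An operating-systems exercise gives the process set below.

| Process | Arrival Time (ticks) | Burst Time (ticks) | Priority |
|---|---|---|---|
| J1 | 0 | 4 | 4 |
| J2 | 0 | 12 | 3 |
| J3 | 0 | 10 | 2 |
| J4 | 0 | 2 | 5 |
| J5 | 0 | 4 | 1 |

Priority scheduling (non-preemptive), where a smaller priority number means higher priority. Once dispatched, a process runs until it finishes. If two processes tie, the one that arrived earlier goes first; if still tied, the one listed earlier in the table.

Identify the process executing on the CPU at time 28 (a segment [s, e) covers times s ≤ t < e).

J1

Gantt: | J5 0-4 | J3 4-14 | J2 14-26 | J1 26-30 | J4 30-32 |
Completion: J1=30  J2=26  J3=14  J4=32  J5=4
Turnaround (C−A): J1=30  J2=26  J3=14  J4=32  J5=4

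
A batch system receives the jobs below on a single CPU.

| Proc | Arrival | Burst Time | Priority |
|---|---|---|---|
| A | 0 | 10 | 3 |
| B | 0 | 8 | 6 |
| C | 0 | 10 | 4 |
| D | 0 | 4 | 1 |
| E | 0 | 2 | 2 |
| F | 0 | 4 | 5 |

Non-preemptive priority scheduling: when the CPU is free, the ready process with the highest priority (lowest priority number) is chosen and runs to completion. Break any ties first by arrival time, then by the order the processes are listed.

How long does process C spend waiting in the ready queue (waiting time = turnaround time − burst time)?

Timeline: | D 0-4 | E 4-6 | A 6-16 | C 16-26 | F 26-30 | B 30-38 |
Completion: A=16  B=38  C=26  D=4  E=6  F=30
Turnaround (C−A): A=16  B=38  C=26  D=4  E=6  F=30
Waiting(C) = turnaround − burst = 26 − 10 = 16

16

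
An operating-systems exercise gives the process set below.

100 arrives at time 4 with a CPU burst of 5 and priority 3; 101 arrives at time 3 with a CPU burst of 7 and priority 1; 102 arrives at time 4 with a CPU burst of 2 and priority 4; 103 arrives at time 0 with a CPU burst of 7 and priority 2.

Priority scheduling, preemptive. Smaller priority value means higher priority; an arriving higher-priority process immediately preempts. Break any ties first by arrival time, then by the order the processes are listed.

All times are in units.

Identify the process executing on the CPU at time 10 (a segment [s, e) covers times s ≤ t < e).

103

Timeline: | 103 0-3 | 101 3-10 | 103 10-14 | 100 14-19 | 102 19-21 |
Completion: 100=19  101=10  102=21  103=14
Turnaround (C−A): 100=15  101=7  102=17  103=14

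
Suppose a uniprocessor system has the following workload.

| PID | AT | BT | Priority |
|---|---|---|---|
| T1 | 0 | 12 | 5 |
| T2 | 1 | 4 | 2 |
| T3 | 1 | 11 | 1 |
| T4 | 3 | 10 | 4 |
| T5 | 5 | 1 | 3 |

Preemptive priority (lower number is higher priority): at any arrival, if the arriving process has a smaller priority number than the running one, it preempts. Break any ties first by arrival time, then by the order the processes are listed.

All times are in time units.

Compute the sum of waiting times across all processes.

62

Gantt: | T1 0-1 | T3 1-12 | T2 12-16 | T5 16-17 | T4 17-27 | T1 27-38 |
Completion: T1=38  T2=16  T3=12  T4=27  T5=17
Turnaround (C−A): T1=38  T2=15  T3=11  T4=24  T5=12
Waiting = turnaround − burst: T1=26, T2=11, T3=0, T4=14, T5=11
Total waiting = 26 + 11 + 0 + 14 + 11 = 62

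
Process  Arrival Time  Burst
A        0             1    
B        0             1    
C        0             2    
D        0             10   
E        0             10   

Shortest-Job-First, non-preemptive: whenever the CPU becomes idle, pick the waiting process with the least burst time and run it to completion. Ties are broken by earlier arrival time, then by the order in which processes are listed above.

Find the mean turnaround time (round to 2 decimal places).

9.00

Schedule: | A 0-1 | B 1-2 | C 2-4 | D 4-14 | E 14-24 |
Completion: A=1  B=2  C=4  D=14  E=24
Turnaround (C−A): A=1  B=2  C=4  D=14  E=24
Turnaround times: A=1, B=2, C=4, D=14, E=24
Average turnaround = (1+2+4+14+24) / 5 = 45/5 = 9.00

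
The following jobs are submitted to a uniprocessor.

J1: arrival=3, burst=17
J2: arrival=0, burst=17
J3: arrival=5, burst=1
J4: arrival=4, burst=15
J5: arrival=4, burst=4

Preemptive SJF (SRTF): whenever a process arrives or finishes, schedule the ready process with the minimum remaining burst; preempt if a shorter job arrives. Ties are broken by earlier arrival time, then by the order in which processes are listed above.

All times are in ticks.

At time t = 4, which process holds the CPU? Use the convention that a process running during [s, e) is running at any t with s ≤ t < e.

J5

Schedule: | J2 0-4 | J5 4-5 | J3 5-6 | J5 6-9 | J2 9-22 | J4 22-37 | J1 37-54 |
Completion: J1=54  J2=22  J3=6  J4=37  J5=9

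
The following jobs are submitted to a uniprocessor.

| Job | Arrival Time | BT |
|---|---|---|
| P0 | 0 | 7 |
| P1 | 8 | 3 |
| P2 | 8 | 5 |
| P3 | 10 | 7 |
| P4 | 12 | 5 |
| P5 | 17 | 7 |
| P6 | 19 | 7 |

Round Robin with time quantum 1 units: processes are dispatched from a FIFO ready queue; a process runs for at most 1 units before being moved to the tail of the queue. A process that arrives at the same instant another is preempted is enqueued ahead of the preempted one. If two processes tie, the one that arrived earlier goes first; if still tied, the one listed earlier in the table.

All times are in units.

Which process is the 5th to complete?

Schedule: | P0 0-7 | idle 7-8 | P1 8-9 | P2 9-10 | P1 10-11 | P3 11-12 | P2 12-13 | P1 13-14 | P4 14-15 | P3 15-16 | P2 16-17 | P4 17-18 | P3 18-19 | P5 19-20 | P2 20-21 | P4 21-22 | P6 22-23 | P3 23-24 | P5 24-25 | P2 25-26 | P4 26-27 | P6 27-28 | P3 28-29 | P5 29-30 | P4 30-31 | P6 31-32 | P3 32-33 | P5 33-34 | P6 34-35 | P3 35-36 | P5 36-37 | P6 37-38 | P5 38-39 | P6 39-40 | P5 40-41 | P6 41-42 |
Completion: P0=7  P1=14  P2=26  P3=36  P4=31  P5=41  P6=42
Turnaround (C−A): P0=7  P1=6  P2=18  P3=26  P4=19  P5=24  P6=23
Finish order: P0 → P1 → P2 → P4 → P3 → P5 → P6

P3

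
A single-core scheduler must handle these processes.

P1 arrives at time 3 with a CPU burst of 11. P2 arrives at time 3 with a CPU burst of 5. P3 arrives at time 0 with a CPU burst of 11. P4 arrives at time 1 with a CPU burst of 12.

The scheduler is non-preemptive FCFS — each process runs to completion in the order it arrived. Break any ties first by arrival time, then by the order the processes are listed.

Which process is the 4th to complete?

Schedule: | P3 0-11 | P4 11-23 | P1 23-34 | P2 34-39 |
Completion: P1=34  P2=39  P3=11  P4=23
Finish order: P3 → P4 → P1 → P2

P2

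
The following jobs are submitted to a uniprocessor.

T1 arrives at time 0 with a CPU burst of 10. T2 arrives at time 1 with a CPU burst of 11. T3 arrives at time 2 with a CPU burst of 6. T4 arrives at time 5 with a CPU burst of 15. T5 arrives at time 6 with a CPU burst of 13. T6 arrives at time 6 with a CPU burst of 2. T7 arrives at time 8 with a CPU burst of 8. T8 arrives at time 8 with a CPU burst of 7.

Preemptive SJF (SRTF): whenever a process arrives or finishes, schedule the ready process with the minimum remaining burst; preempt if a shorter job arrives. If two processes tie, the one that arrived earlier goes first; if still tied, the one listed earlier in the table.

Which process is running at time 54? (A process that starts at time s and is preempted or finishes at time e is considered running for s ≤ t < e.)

Schedule: | T1 0-2 | T3 2-8 | T6 8-10 | T8 10-17 | T1 17-25 | T7 25-33 | T2 33-44 | T5 44-57 | T4 57-72 |
Completion: T1=25  T2=44  T3=8  T4=72  T5=57  T6=10  T7=33  T8=17
Turnaround (C−A): T1=25  T2=43  T3=6  T4=67  T5=51  T6=4  T7=25  T8=9

T5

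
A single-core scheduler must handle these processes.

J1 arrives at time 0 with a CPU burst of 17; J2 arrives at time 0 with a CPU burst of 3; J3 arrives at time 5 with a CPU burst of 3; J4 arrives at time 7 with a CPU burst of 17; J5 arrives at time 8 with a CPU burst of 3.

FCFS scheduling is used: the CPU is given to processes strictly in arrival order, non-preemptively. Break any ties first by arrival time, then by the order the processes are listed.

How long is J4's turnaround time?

Schedule: | J1 0-17 | J2 17-20 | J3 20-23 | J4 23-40 | J5 40-43 |
Completion: J1=17  J2=20  J3=23  J4=40  J5=43
Turnaround(J4) = completion − arrival = 40 − 7 = 33

33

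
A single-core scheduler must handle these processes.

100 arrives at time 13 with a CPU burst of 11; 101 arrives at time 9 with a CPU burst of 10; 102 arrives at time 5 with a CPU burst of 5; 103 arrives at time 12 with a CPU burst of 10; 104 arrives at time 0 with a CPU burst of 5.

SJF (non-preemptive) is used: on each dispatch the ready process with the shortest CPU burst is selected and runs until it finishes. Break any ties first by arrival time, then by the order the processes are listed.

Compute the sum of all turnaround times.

Schedule: | 104 0-5 | 102 5-10 | 101 10-20 | 103 20-30 | 100 30-41 |
Completion: 100=41  101=20  102=10  103=30  104=5
Turnaround (C−A): 100=28  101=11  102=5  103=18  104=5
Turnaround = completion − arrival: 100=28, 101=11, 102=5, 103=18, 104=5
Total turnaround = 28 + 11 + 5 + 18 + 5 = 67

67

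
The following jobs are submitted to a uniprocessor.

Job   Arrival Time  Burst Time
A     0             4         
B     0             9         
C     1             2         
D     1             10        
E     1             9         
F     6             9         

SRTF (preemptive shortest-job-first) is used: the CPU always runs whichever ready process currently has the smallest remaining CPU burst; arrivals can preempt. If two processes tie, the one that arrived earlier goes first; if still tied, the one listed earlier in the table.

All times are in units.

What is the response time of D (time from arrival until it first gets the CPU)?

32

Gantt: | A 0-1 | C 1-3 | A 3-6 | B 6-15 | E 15-24 | F 24-33 | D 33-43 |
Completion: A=6  B=15  C=3  D=43  E=24  F=33
Response(D) = first start − arrival = 33 − 1 = 32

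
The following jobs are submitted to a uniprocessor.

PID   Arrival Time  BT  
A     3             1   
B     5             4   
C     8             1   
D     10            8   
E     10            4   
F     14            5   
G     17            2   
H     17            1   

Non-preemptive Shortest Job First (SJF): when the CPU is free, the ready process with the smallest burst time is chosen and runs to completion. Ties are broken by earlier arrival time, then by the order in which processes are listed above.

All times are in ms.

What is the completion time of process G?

Timeline: | idle 0-3 | A 3-4 | idle 4-5 | B 5-9 | C 9-10 | E 10-14 | F 14-19 | H 19-20 | G 20-22 | D 22-30 |
Completion: A=4  B=9  C=10  D=30  E=14  F=19  G=22  H=20
Turnaround (C−A): A=1  B=4  C=2  D=20  E=4  F=5  G=5  H=3

22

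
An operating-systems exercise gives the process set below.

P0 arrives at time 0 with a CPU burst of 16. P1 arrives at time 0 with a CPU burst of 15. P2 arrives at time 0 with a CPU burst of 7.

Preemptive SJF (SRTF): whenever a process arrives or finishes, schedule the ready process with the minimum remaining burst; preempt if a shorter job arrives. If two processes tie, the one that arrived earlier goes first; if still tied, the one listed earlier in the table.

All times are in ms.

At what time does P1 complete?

22

Timeline: | P2 0-7 | P1 7-22 | P0 22-38 |
Completion: P0=38  P1=22  P2=7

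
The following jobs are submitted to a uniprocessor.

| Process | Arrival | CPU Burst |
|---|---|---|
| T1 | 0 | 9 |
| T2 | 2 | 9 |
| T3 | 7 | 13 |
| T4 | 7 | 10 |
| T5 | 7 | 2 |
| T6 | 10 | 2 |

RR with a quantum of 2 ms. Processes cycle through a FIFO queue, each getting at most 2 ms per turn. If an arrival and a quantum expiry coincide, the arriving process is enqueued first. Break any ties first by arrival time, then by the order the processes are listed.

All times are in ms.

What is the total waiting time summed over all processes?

Timeline: | T1 0-2 | T2 2-4 | T1 4-6 | T2 6-8 | T1 8-10 | T3 10-12 | T4 12-14 | T5 14-16 | T2 16-18 | T6 18-20 | T1 20-22 | T3 22-24 | T4 24-26 | T2 26-28 | T1 28-29 | T3 29-31 | T4 31-33 | T2 33-34 | T3 34-36 | T4 36-38 | T3 38-40 | T4 40-42 | T3 42-45 |
Completion: T1=29  T2=34  T3=45  T4=42  T5=16  T6=20
Waiting = turnaround − burst: T1=20, T2=23, T3=25, T4=25, T5=7, T6=8
Total waiting = 20 + 23 + 25 + 25 + 7 + 8 = 108

108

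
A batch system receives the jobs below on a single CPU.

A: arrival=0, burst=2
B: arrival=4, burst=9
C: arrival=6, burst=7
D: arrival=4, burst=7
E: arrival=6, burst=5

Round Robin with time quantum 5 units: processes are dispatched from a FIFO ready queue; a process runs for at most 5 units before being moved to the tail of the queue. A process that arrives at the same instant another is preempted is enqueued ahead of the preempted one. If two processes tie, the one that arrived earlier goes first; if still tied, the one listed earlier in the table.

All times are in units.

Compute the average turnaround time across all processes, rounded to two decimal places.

Timeline: | A 0-2 | idle 2-4 | B 4-9 | D 9-14 | C 14-19 | E 19-24 | B 24-28 | D 28-30 | C 30-32 |
Completion: A=2  B=28  C=32  D=30  E=24
Turnaround times: A=2, B=24, C=26, D=26, E=18
Average turnaround = (2+24+26+26+18) / 5 = 96/5 = 19.20

19.20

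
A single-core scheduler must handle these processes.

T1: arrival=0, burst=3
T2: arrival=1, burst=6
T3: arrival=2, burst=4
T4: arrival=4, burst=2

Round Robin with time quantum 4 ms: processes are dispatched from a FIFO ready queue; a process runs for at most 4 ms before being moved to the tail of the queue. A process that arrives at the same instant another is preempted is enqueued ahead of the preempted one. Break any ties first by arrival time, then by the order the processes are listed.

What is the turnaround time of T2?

Timeline: | T1 0-3 | T2 3-7 | T3 7-11 | T4 11-13 | T2 13-15 |
Completion: T1=3  T2=15  T3=11  T4=13
Turnaround (C−A): T1=3  T2=14  T3=9  T4=9
Turnaround(T2) = completion − arrival = 15 − 1 = 14

14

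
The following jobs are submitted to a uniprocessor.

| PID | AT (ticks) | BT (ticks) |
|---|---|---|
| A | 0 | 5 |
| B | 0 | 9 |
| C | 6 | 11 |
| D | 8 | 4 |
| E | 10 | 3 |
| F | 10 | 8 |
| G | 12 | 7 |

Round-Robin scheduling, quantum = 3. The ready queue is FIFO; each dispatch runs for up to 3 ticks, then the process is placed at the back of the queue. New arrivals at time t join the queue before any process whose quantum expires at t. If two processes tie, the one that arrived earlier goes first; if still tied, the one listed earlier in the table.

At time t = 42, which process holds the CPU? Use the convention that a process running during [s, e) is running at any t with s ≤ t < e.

Timeline: | A 0-3 | B 3-6 | A 6-8 | C 8-11 | B 11-14 | D 14-17 | E 17-20 | F 20-23 | C 23-26 | G 26-29 | B 29-32 | D 32-33 | F 33-36 | C 36-39 | G 39-42 | F 42-44 | C 44-46 | G 46-47 |
Completion: A=8  B=32  C=46  D=33  E=20  F=44  G=47
Turnaround (C−A): A=8  B=32  C=40  D=25  E=10  F=34  G=35

F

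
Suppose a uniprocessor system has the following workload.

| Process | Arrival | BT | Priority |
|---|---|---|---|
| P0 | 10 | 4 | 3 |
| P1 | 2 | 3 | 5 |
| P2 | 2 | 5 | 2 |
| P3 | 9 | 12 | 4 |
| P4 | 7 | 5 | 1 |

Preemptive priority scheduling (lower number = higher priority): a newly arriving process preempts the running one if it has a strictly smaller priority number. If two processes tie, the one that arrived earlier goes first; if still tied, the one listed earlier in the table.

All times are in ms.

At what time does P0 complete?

16

Schedule: | idle 0-2 | P2 2-7 | P4 7-12 | P0 12-16 | P3 16-28 | P1 28-31 |
Completion: P0=16  P1=31  P2=7  P3=28  P4=12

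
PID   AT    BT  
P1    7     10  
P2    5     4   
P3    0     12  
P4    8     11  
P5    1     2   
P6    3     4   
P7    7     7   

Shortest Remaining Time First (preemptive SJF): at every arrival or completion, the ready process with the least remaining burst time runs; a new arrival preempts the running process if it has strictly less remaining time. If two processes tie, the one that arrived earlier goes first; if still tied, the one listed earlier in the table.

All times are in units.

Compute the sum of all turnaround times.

125

Schedule: | P3 0-1 | P5 1-3 | P6 3-7 | P2 7-11 | P7 11-18 | P1 18-28 | P3 28-39 | P4 39-50 |
Completion: P1=28  P2=11  P3=39  P4=50  P5=3  P6=7  P7=18
Turnaround = completion − arrival: P1=21, P2=6, P3=39, P4=42, P5=2, P6=4, P7=11
Total turnaround = 21 + 6 + 39 + 42 + 2 + 4 + 11 = 125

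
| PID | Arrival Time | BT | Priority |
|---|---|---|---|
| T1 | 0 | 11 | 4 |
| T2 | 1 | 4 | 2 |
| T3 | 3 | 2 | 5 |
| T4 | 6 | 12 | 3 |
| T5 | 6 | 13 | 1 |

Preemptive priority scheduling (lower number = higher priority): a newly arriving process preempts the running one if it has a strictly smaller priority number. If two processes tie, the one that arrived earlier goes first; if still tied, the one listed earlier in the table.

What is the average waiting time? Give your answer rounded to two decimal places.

15.80

Schedule: | T1 0-1 | T2 1-5 | T1 5-6 | T5 6-19 | T4 19-31 | T1 31-40 | T3 40-42 |
Completion: T1=40  T2=5  T3=42  T4=31  T5=19
Waiting times: T1=29, T2=0, T3=37, T4=13, T5=0
Average waiting = (29+0+37+13+0) / 5 = 79/5 = 15.80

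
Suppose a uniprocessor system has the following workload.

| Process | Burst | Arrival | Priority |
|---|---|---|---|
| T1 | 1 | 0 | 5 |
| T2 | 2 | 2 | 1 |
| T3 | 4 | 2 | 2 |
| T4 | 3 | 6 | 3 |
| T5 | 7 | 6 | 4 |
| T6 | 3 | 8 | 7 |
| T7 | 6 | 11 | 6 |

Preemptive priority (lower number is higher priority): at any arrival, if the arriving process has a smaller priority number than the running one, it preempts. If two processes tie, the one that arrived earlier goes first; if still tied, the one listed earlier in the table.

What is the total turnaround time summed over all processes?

58

Timeline: | T1 0-1 | idle 1-2 | T2 2-4 | T3 4-8 | T4 8-11 | T5 11-18 | T7 18-24 | T6 24-27 |
Completion: T1=1  T2=4  T3=8  T4=11  T5=18  T6=27  T7=24
Turnaround (C−A): T1=1  T2=2  T3=6  T4=5  T5=12  T6=19  T7=13
Turnaround = completion − arrival: T1=1, T2=2, T3=6, T4=5, T5=12, T6=19, T7=13
Total turnaround = 1 + 2 + 6 + 5 + 12 + 19 + 13 = 58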